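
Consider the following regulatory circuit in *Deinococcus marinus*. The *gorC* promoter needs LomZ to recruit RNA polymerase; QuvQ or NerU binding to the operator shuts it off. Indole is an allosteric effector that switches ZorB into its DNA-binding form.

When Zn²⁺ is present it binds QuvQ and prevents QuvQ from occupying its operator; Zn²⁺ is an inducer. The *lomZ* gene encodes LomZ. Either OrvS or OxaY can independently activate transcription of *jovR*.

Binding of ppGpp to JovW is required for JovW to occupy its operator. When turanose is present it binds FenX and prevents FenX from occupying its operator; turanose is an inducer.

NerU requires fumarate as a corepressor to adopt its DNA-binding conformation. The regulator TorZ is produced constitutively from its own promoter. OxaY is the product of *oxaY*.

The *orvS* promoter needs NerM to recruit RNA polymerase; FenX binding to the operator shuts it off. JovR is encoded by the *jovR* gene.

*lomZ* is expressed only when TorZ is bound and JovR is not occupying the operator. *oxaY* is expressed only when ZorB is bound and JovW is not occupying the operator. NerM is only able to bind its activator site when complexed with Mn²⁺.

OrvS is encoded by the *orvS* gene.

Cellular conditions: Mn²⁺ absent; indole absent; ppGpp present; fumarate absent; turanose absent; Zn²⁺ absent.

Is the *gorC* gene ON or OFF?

OFF

TorZ is produced constitutively and is active.
Turanose is absent, so FenX is active.
Mn²⁺ is absent, so NerM is inactive.
With repressor FenX bound, *orvS* is not transcribed.
So OrvS is not produced.
ppGpp is present, so JovW is active.
Indole is absent, so ZorB is inactive.
With repressor JovW bound, *oxaY* is not transcribed.
So OxaY is not produced.
No activator is available at the *jovR* promoter, so *jovR* is not transcribed.
So JovR is not produced.
No repressor is bound and TorZ is active, so *lomZ* is transcribed.
So LomZ is produced and active.
Zn²⁺ is absent, so QuvQ is active.
Fumarate is absent, so NerU is inactive.
With repressor QuvQ bound, *gorC* is not transcribed.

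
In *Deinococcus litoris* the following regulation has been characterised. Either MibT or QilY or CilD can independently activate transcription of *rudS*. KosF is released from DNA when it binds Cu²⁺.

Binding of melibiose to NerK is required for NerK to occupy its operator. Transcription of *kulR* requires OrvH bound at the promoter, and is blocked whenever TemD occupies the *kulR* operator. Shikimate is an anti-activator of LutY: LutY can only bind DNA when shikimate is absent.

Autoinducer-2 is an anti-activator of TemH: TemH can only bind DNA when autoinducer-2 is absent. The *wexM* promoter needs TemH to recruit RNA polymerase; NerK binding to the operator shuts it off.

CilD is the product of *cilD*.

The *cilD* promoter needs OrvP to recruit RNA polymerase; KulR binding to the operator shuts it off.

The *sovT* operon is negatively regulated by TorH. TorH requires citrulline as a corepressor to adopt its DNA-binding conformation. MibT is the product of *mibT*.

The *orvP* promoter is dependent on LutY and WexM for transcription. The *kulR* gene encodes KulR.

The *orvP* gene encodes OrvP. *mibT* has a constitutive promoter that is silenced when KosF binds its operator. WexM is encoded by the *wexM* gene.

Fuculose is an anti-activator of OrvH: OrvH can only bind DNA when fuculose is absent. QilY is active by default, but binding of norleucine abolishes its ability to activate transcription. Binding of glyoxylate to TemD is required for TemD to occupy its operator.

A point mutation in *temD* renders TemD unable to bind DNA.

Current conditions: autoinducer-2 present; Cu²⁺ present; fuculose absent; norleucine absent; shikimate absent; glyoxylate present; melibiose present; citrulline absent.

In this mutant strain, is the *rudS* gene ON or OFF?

Cu²⁺ is present, so KosF is inactive.
With no repressor bound, *mibT* is transcribed.
So MibT is produced and active.
Norleucine is absent, so QilY is active.
TemD is non-functional in this strain, so it has no effect.
Fuculose is absent, so OrvH is active.
No repressor is bound and OrvH is active, so *kulR* is transcribed.
So KulR is produced and active.
Shikimate is absent, so LutY is active.
Autoinducer-2 is present, so TemH is inactive.
Melibiose is present, so NerK is active.
With repressor NerK bound, *wexM* is not transcribed.
So WexM is not produced.
Required activator WexM is absent, so *orvP* is not transcribed.
So OrvP is not produced.
With repressor KulR bound, *cilD* is not transcribed.
So CilD is not produced.
Activator MibT is present, so *rudS* is transcribed.

ON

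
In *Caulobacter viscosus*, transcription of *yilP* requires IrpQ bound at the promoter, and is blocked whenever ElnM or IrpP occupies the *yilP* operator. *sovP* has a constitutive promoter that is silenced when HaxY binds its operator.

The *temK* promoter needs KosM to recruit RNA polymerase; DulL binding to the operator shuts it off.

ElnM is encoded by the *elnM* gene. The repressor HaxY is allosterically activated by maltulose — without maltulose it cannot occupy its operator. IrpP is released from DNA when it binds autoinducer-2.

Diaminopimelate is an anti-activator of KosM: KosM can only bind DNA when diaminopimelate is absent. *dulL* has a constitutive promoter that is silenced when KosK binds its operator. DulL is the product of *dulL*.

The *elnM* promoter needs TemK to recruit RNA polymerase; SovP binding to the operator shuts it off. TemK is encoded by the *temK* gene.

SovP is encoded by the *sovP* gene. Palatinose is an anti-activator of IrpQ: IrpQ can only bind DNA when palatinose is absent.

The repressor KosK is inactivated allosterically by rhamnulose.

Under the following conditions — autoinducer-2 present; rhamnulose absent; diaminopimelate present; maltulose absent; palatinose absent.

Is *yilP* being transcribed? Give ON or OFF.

ON

Maltulose is absent, so HaxY is inactive.
With no repressor bound, *sovP* is transcribed.
So SovP is produced and active.
Diaminopimelate is present, so KosM is inactive.
Rhamnulose is absent, so KosK is active.
With repressor KosK bound, *dulL* is not transcribed.
So DulL is not produced.
Required activator KosM is absent, so *temK* is not transcribed.
So TemK is not produced.
With repressor SovP bound, *elnM* is not transcribed.
So ElnM is not produced.
Autoinducer-2 is present, so IrpP is inactive.
Palatinose is absent, so IrpQ is active.
No repressor is bound and IrpQ is active, so *yilP* is transcribed.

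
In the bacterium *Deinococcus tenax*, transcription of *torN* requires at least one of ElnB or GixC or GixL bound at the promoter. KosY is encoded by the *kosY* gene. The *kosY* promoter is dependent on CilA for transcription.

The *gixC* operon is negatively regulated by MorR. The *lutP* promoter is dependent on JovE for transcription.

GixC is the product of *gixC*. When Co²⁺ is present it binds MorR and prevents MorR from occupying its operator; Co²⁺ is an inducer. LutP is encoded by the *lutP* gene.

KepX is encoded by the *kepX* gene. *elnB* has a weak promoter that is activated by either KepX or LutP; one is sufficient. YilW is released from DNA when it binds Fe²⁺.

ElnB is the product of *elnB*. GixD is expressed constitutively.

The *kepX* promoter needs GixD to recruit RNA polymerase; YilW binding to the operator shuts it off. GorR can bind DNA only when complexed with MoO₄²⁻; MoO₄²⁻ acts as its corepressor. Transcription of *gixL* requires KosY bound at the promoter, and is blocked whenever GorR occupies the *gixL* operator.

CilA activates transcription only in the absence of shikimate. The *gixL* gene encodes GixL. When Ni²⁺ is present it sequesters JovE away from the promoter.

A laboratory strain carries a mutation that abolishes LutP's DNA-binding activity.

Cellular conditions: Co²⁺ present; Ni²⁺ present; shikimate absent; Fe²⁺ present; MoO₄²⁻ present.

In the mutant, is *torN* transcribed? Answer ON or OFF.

ON

GixD is produced constitutively and is active.
Fe²⁺ is present, so YilW is inactive.
No repressor is bound and GixD is active, so *kepX* is transcribed.
So KepX is produced and active.
LutP is non-functional in this strain, so it has no effect.
Activator KepX is present, so *elnB* is transcribed.
So ElnB is produced and active.
Co²⁺ is present, so MorR is inactive.
With no repressor bound, *gixC* is transcribed.
So GixC is produced and active.
MoO₄²⁻ is present, so GorR is active.
Shikimate is absent, so CilA is active.
No repressor is bound and CilA is active, so *kosY* is transcribed.
So KosY is produced and active.
With repressor GorR bound, *gixL* is not transcribed.
So GixL is not produced.
Activator ElnB is present, so *torN* is transcribed.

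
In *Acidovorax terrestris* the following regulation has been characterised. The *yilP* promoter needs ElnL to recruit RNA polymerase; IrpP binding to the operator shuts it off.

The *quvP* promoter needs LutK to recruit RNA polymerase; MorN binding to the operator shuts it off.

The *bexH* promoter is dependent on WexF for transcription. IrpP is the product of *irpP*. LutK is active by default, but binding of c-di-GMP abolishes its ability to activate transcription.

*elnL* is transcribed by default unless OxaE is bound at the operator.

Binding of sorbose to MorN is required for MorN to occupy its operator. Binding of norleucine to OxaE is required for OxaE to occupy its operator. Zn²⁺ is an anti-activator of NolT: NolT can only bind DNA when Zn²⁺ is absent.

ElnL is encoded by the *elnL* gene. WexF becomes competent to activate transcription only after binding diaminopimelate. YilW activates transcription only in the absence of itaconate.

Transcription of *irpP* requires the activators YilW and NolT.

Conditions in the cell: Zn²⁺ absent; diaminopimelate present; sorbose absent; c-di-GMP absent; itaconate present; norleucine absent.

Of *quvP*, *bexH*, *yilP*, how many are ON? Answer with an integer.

3

c-di-GMP is absent, so LutK is active.
Sorbose is absent, so MorN is inactive.
No repressor is bound and LutK is active, so *quvP* is transcribed.
→ *quvP* is ON.
Diaminopimelate is present, so WexF is active.
No repressor is bound and WexF is active, so *bexH* is transcribed.
→ *bexH* is ON.
Itaconate is present, so YilW is inactive.
Zn²⁺ is absent, so NolT is active.
Required activator YilW is absent, so *irpP* is not transcribed.
So IrpP is not produced.
Norleucine is absent, so OxaE is inactive.
With no repressor bound, *elnL* is transcribed.
So ElnL is produced and active.
No repressor is bound and ElnL is active, so *yilP* is transcribed.
→ *yilP* is ON.
3 of the 3 genes are transcribed.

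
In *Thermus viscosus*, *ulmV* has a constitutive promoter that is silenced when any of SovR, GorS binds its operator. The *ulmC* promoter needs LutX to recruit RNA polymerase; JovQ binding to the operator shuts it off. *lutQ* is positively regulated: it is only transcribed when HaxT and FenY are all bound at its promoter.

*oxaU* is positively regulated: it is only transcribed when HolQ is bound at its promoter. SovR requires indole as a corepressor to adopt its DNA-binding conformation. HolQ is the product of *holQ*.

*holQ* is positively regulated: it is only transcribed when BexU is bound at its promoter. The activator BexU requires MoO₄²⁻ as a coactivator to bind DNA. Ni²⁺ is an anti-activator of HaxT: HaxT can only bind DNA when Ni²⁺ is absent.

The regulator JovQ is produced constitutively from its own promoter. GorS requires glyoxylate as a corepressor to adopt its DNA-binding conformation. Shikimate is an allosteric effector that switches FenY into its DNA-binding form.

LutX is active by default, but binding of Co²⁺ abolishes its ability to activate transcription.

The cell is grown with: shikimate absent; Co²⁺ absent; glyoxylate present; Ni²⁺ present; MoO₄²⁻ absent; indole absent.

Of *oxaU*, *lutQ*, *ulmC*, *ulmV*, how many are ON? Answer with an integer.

0

MoO₄²⁻ is absent, so BexU is inactive.
Required activator BexU is absent, so *holQ* is not transcribed.
So HolQ is not produced.
Required activator HolQ is absent, so *oxaU* is not transcribed.
→ *oxaU* is OFF.
Ni²⁺ is present, so HaxT is inactive.
Shikimate is absent, so FenY is inactive.
Required activator HaxT is absent, so *lutQ* is not transcribed.
→ *lutQ* is OFF.
JovQ is produced constitutively and is active.
Co²⁺ is absent, so LutX is active.
With repressor JovQ bound, *ulmC* is not transcribed.
→ *ulmC* is OFF.
Indole is absent, so SovR is inactive.
Glyoxylate is present, so GorS is active.
With repressor GorS bound, *ulmV* is not transcribed.
→ *ulmV* is OFF.
0 of the 4 genes are transcribed.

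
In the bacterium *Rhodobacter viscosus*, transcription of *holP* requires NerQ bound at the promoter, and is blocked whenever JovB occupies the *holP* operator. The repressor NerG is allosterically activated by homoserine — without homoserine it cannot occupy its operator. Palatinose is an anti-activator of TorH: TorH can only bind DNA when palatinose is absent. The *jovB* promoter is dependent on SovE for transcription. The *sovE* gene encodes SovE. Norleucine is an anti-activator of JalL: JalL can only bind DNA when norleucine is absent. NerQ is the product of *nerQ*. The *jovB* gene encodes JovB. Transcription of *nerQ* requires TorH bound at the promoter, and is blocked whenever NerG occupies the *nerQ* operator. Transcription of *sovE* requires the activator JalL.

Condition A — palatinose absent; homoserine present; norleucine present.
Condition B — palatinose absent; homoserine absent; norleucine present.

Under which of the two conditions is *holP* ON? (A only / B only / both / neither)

B only

Condition A:
Palatinose is absent, so TorH is active.
Homoserine is present, so NerG is active.
With repressor NerG bound, *nerQ* is not transcribed.
So NerQ is not produced.
Norleucine is present, so JalL is inactive.
Required activator JalL is absent, so *sovE* is not transcribed.
So SovE is not produced.
Required activator SovE is absent, so *jovB* is not transcribed.
So JovB is not produced.
Required activator NerQ is absent, so *holP* is not transcribed.
→ *holP* is OFF in A.
Condition B:
Palatinose is absent, so TorH is active.
Homoserine is absent, so NerG is inactive.
No repressor is bound and TorH is active, so *nerQ* is transcribed.
So NerQ is produced and active.
Norleucine is present, so JalL is inactive.
Required activator JalL is absent, so *sovE* is not transcribed.
So SovE is not produced.
Required activator SovE is absent, so *jovB* is not transcribed.
So JovB is not produced.
No repressor is bound and NerQ is active, so *holP* is transcribed.
→ *holP* is ON in B.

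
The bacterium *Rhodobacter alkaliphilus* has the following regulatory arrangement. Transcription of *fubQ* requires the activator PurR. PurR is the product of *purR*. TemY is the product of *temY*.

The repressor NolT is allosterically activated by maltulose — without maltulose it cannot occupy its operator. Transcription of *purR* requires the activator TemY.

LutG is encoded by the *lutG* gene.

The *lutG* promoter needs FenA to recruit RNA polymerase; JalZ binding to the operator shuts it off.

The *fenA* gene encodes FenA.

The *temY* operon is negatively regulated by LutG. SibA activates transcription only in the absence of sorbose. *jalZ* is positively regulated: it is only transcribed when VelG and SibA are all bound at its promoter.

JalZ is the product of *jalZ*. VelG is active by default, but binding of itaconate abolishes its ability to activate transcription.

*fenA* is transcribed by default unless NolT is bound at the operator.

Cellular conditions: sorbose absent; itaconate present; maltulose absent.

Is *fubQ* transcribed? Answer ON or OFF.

OFF

Maltulose is absent, so NolT is inactive.
With no repressor bound, *fenA* is transcribed.
So FenA is produced and active.
Itaconate is present, so VelG is inactive.
Sorbose is absent, so SibA is active.
Required activator VelG is absent, so *jalZ* is not transcribed.
So JalZ is not produced.
No repressor is bound and FenA is active, so *lutG* is transcribed.
So LutG is produced and active.
With repressor LutG bound, *temY* is not transcribed.
So TemY is not produced.
Required activator TemY is absent, so *purR* is not transcribed.
So PurR is not produced.
Required activator PurR is absent, so *fubQ* is not transcribed.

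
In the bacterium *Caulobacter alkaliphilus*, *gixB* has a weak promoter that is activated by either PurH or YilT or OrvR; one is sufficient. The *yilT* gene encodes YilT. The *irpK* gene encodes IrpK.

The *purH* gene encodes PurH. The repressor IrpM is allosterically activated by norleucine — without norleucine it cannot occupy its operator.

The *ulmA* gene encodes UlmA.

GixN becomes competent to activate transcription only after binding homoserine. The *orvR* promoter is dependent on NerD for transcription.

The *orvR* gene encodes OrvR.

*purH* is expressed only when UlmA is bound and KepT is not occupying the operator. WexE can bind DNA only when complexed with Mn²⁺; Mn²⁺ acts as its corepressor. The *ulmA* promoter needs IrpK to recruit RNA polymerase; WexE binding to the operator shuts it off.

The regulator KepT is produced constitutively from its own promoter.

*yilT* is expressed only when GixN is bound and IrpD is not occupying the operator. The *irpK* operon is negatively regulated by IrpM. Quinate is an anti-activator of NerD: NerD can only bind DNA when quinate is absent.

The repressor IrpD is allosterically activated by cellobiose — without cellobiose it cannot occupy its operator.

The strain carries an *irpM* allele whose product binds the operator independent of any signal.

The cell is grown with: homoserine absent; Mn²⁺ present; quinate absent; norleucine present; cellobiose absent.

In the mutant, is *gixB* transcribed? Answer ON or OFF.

IrpM is constitutively active in this strain.
With repressor IrpM bound, *irpK* is not transcribed.
So IrpK is not produced.
Mn²⁺ is present, so WexE is active.
With repressor WexE bound, *ulmA* is not transcribed.
So UlmA is not produced.
KepT is produced constitutively and is active.
With repressor KepT bound, *purH* is not transcribed.
So PurH is not produced.
Cellobiose is absent, so IrpD is inactive.
Homoserine is absent, so GixN is inactive.
Required activator GixN is absent, so *yilT* is not transcribed.
So YilT is not produced.
Quinate is absent, so NerD is active.
No repressor is bound and NerD is active, so *orvR* is transcribed.
So OrvR is produced and active.
Activator OrvR is present, so *gixB* is transcribed.

ON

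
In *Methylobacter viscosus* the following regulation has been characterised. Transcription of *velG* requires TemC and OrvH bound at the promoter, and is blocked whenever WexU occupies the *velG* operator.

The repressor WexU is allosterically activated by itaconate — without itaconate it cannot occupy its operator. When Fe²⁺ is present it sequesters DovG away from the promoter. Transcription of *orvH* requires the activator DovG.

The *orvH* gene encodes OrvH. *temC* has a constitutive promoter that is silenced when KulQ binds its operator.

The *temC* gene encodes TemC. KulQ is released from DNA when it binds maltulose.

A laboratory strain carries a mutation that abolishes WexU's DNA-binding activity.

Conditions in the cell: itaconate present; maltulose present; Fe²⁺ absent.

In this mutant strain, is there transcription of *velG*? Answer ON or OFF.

WexU is non-functional in this strain, so it has no effect.
Maltulose is present, so KulQ is inactive.
With no repressor bound, *temC* is transcribed.
So TemC is produced and active.
Fe²⁺ is absent, so DovG is active.
No repressor is bound and DovG is active, so *orvH* is transcribed.
So OrvH is produced and active.
No repressor is bound and TemC and OrvH are active, so *velG* is transcribed.

ON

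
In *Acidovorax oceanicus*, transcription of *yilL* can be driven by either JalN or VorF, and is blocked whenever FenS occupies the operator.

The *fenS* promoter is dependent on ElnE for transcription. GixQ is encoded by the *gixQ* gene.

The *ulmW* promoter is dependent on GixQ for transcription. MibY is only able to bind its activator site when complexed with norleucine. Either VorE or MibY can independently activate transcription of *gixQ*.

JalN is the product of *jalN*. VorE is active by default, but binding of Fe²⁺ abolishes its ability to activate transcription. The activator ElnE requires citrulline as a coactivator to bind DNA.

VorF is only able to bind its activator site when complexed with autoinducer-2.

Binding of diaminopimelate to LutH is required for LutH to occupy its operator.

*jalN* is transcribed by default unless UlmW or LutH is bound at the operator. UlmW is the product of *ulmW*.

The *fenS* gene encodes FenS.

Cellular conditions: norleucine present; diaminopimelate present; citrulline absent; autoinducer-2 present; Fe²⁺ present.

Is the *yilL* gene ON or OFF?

Citrulline is absent, so ElnE is inactive.
Required activator ElnE is absent, so *fenS* is not transcribed.
So FenS is not produced.
Fe²⁺ is present, so VorE is inactive.
Norleucine is present, so MibY is active.
Activator MibY is present, so *gixQ* is transcribed.
So GixQ is produced and active.
No repressor is bound and GixQ is active, so *ulmW* is transcribed.
So UlmW is produced and active.
Diaminopimelate is present, so LutH is active.
With repressor UlmW bound, *jalN* is not transcribed.
So JalN is not produced.
Autoinducer-2 is present, so VorF is active.
Activator VorF is present, so *yilL* is transcribed.

ON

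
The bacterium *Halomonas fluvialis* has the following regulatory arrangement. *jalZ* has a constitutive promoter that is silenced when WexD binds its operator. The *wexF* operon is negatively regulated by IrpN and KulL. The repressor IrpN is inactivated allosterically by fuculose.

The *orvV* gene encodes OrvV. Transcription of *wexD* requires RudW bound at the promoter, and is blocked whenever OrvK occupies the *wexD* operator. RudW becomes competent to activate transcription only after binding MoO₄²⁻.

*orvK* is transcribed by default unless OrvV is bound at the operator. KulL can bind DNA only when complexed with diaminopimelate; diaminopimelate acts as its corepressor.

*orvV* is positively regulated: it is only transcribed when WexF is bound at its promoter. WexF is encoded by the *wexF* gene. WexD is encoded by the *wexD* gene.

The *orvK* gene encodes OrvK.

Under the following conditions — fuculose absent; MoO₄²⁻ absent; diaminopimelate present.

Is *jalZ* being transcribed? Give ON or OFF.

ON

Fuculose is absent, so IrpN is active.
Diaminopimelate is present, so KulL is active.
With repressor IrpN bound, *wexF* is not transcribed.
So WexF is not produced.
Required activator WexF is absent, so *orvV* is not transcribed.
So OrvV is not produced.
With no repressor bound, *orvK* is transcribed.
So OrvK is produced and active.
MoO₄²⁻ is absent, so RudW is inactive.
With repressor OrvK bound, *wexD* is not transcribed.
So WexD is not produced.
With no repressor bound, *jalZ* is transcribed.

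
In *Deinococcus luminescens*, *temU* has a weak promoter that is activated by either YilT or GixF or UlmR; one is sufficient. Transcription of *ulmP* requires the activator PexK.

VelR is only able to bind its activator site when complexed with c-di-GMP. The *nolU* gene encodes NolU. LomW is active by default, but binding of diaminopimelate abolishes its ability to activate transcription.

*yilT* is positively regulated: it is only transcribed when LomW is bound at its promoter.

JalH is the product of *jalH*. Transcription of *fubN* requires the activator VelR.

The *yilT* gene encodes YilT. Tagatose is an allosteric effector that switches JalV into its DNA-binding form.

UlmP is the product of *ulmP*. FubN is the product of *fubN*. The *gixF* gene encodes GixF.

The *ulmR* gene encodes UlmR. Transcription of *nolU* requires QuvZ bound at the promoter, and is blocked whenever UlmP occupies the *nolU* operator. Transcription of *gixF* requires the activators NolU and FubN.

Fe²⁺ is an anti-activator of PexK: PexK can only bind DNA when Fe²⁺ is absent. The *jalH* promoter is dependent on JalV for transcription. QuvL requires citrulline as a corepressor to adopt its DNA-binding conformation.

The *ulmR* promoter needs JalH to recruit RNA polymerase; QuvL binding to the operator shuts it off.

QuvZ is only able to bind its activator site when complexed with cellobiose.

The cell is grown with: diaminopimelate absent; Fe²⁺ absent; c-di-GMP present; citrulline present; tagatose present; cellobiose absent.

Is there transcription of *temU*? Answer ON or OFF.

ON

Diaminopimelate is absent, so LomW is active.
No repressor is bound and LomW is active, so *yilT* is transcribed.
So YilT is produced and active.
Fe²⁺ is absent, so PexK is active.
No repressor is bound and PexK is active, so *ulmP* is transcribed.
So UlmP is produced and active.
Cellobiose is absent, so QuvZ is inactive.
With repressor UlmP bound, *nolU* is not transcribed.
So NolU is not produced.
c-di-GMP is present, so VelR is active.
No repressor is bound and VelR is active, so *fubN* is transcribed.
So FubN is produced and active.
Required activator NolU is absent, so *gixF* is not transcribed.
So GixF is not produced.
Tagatose is present, so JalV is active.
No repressor is bound and JalV is active, so *jalH* is transcribed.
So JalH is produced and active.
Citrulline is present, so QuvL is active.
With repressor QuvL bound, *ulmR* is not transcribed.
So UlmR is not produced.
Activator YilT is present, so *temU* is transcribed.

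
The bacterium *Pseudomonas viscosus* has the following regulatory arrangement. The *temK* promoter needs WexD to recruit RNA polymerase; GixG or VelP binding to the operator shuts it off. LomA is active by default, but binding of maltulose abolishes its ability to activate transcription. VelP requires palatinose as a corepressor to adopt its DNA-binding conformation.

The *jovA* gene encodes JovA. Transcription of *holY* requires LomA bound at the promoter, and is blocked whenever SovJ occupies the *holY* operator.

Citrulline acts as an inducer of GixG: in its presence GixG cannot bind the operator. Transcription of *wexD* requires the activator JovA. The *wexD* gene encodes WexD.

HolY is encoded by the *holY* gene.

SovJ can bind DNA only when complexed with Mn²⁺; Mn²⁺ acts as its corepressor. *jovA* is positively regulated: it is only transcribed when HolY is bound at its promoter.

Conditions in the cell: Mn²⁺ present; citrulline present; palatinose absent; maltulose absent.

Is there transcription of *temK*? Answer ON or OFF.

Maltulose is absent, so LomA is active.
Mn²⁺ is present, so SovJ is active.
With repressor SovJ bound, *holY* is not transcribed.
So HolY is not produced.
Required activator HolY is absent, so *jovA* is not transcribed.
So JovA is not produced.
Required activator JovA is absent, so *wexD* is not transcribed.
So WexD is not produced.
Citrulline is present, so GixG is inactive.
Palatinose is absent, so VelP is inactive.
Required activator WexD is absent, so *temK* is not transcribed.

OFF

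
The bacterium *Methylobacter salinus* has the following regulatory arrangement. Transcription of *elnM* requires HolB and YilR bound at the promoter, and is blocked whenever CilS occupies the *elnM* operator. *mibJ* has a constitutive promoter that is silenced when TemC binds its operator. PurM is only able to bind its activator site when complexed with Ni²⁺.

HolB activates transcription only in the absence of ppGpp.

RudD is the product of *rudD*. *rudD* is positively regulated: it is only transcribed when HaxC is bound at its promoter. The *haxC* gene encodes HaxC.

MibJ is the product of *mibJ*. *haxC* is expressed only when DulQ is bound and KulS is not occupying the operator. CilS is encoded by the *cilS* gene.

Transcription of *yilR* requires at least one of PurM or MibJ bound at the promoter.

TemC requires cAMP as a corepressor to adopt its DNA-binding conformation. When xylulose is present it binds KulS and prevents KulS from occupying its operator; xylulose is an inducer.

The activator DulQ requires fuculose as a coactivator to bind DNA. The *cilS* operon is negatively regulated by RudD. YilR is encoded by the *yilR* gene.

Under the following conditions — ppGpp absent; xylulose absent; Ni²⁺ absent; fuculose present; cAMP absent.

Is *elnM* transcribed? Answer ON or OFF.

OFF

ppGpp is absent, so HolB is active.
Ni²⁺ is absent, so PurM is inactive.
cAMP is absent, so TemC is inactive.
With no repressor bound, *mibJ* is transcribed.
So MibJ is produced and active.
Activator MibJ is present, so *yilR* is transcribed.
So YilR is produced and active.
Fuculose is present, so DulQ is active.
Xylulose is absent, so KulS is active.
With repressor KulS bound, *haxC* is not transcribed.
So HaxC is not produced.
Required activator HaxC is absent, so *rudD* is not transcribed.
So RudD is not produced.
With no repressor bound, *cilS* is transcribed.
So CilS is produced and active.
With repressor CilS bound, *elnM* is not transcribed.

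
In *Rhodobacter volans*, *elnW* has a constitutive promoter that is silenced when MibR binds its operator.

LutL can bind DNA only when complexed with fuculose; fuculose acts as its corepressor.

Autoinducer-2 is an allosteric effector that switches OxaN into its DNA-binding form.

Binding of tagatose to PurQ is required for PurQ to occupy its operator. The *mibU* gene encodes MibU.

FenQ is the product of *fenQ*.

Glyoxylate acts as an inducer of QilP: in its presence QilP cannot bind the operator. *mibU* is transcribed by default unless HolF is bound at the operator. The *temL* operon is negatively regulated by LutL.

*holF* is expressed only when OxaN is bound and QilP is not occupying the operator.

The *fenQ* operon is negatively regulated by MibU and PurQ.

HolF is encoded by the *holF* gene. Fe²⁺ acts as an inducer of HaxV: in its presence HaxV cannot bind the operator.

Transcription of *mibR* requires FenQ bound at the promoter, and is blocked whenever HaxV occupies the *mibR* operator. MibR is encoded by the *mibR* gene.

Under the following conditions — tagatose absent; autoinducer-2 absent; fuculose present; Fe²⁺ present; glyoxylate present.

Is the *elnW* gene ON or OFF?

ON

Glyoxylate is present, so QilP is inactive.
Autoinducer-2 is absent, so OxaN is inactive.
Required activator OxaN is absent, so *holF* is not transcribed.
So HolF is not produced.
With no repressor bound, *mibU* is transcribed.
So MibU is produced and active.
Tagatose is absent, so PurQ is inactive.
With repressor MibU bound, *fenQ* is not transcribed.
So FenQ is not produced.
Fe²⁺ is present, so HaxV is inactive.
Required activator FenQ is absent, so *mibR* is not transcribed.
So MibR is not produced.
With no repressor bound, *elnW* is transcribed.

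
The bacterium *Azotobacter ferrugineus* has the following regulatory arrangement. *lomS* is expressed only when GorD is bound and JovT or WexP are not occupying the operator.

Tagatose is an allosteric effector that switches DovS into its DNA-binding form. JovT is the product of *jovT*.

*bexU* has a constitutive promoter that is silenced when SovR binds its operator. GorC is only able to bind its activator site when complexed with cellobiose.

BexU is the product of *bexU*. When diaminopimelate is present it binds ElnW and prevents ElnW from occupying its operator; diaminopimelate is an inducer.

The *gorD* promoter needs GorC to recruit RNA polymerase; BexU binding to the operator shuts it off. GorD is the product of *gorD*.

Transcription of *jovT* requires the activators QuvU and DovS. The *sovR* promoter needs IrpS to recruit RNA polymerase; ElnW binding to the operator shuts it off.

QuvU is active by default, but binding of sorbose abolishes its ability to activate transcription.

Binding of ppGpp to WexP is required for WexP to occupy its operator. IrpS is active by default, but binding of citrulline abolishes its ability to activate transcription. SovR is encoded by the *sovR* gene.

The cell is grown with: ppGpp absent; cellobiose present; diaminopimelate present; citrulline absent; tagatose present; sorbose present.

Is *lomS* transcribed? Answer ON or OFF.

ON

Sorbose is present, so QuvU is inactive.
Tagatose is present, so DovS is active.
Required activator QuvU is absent, so *jovT* is not transcribed.
So JovT is not produced.
Citrulline is absent, so IrpS is active.
Diaminopimelate is present, so ElnW is inactive.
No repressor is bound and IrpS is active, so *sovR* is transcribed.
So SovR is produced and active.
With repressor SovR bound, *bexU* is not transcribed.
So BexU is not produced.
Cellobiose is present, so GorC is active.
No repressor is bound and GorC is active, so *gorD* is transcribed.
So GorD is produced and active.
ppGpp is absent, so WexP is inactive.
No repressor is bound and GorD is active, so *lomS* is transcribed.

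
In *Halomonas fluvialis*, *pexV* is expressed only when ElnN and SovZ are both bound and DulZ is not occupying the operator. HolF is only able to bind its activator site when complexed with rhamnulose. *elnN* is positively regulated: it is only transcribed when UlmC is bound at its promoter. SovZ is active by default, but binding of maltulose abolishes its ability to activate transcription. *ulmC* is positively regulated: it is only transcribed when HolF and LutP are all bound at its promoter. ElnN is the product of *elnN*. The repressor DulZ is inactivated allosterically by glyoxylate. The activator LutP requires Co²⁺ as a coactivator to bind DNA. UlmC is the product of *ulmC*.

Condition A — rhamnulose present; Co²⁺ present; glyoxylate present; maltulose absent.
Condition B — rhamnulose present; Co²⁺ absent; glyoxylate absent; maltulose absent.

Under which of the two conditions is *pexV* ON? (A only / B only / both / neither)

A only

Condition A:
Rhamnulose is present, so HolF is active.
Co²⁺ is present, so LutP is active.
No repressor is bound and HolF and LutP are active, so *ulmC* is transcribed.
So UlmC is produced and active.
No repressor is bound and UlmC is active, so *elnN* is transcribed.
So ElnN is produced and active.
Glyoxylate is present, so DulZ is inactive.
Maltulose is absent, so SovZ is active.
No repressor is bound and ElnN and SovZ are active, so *pexV* is transcribed.
→ *pexV* is ON in A.
Condition B:
Rhamnulose is present, so HolF is active.
Co²⁺ is absent, so LutP is inactive.
Required activator LutP is absent, so *ulmC* is not transcribed.
So UlmC is not produced.
Required activator UlmC is absent, so *elnN* is not transcribed.
So ElnN is not produced.
Glyoxylate is absent, so DulZ is active.
Maltulose is absent, so SovZ is active.
With repressor DulZ bound, *pexV* is not transcribed.
→ *pexV* is OFF in B.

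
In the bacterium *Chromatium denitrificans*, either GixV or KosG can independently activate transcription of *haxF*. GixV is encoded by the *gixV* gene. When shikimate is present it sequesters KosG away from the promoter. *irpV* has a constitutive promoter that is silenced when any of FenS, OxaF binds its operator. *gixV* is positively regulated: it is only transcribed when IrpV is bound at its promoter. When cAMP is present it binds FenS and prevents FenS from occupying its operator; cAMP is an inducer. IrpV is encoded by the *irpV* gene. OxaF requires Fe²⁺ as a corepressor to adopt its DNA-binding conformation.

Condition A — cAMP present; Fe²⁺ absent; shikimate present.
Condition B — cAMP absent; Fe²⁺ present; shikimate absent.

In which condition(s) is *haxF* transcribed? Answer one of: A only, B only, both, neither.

both

Condition A:
cAMP is present, so FenS is inactive.
Fe²⁺ is absent, so OxaF is inactive.
With no repressor bound, *irpV* is transcribed.
So IrpV is produced and active.
No repressor is bound and IrpV is active, so *gixV* is transcribed.
So GixV is produced and active.
Shikimate is present, so KosG is inactive.
Activator GixV is present, so *haxF* is transcribed.
→ *haxF* is ON in A.
Condition B:
cAMP is absent, so FenS is active.
Fe²⁺ is present, so OxaF is active.
With repressor FenS bound, *irpV* is not transcribed.
So IrpV is not produced.
Required activator IrpV is absent, so *gixV* is not transcribed.
So GixV is not produced.
Shikimate is absent, so KosG is active.
Activator KosG is present, so *haxF* is transcribed.
→ *haxF* is ON in B.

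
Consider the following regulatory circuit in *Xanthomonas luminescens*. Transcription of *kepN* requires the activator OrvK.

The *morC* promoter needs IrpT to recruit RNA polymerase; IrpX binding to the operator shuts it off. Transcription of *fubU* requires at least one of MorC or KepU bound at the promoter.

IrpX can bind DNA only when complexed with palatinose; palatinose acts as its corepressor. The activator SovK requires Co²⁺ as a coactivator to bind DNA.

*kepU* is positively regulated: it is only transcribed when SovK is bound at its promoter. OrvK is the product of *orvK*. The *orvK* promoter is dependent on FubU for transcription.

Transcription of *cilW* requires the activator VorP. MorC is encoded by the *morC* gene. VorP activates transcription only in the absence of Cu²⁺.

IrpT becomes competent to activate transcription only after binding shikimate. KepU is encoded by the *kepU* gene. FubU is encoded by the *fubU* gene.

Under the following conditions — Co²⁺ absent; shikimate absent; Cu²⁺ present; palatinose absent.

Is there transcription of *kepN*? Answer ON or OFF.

Shikimate is absent, so IrpT is inactive.
Palatinose is absent, so IrpX is inactive.
Required activator IrpT is absent, so *morC* is not transcribed.
So MorC is not produced.
Co²⁺ is absent, so SovK is inactive.
Required activator SovK is absent, so *kepU* is not transcribed.
So KepU is not produced.
No activator is available at the *fubU* promoter, so *fubU* is not transcribed.
So FubU is not produced.
Required activator FubU is absent, so *orvK* is not transcribed.
So OrvK is not produced.
Required activator OrvK is absent, so *kepN* is not transcribed.

OFF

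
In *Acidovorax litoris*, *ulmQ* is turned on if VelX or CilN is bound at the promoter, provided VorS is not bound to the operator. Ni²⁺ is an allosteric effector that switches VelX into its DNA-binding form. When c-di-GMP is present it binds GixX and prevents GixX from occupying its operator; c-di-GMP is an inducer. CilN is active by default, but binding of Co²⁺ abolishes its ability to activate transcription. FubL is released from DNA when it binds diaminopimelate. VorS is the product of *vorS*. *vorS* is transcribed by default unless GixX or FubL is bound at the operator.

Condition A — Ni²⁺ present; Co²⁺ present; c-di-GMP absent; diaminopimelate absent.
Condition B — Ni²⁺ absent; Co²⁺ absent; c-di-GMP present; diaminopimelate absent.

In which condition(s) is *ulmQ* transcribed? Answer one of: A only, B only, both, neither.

Condition A:
Ni²⁺ is present, so VelX is active.
Co²⁺ is present, so CilN is inactive.
c-di-GMP is absent, so GixX is active.
Diaminopimelate is absent, so FubL is active.
With repressor GixX bound, *vorS* is not transcribed.
So VorS is not produced.
Activator VelX is present, so *ulmQ* is transcribed.
→ *ulmQ* is ON in A.
Condition B:
Ni²⁺ is absent, so VelX is inactive.
Co²⁺ is absent, so CilN is active.
c-di-GMP is present, so GixX is inactive.
Diaminopimelate is absent, so FubL is active.
With repressor FubL bound, *vorS* is not transcribed.
So VorS is not produced.
Activator CilN is present, so *ulmQ* is transcribed.
→ *ulmQ* is ON in B.

both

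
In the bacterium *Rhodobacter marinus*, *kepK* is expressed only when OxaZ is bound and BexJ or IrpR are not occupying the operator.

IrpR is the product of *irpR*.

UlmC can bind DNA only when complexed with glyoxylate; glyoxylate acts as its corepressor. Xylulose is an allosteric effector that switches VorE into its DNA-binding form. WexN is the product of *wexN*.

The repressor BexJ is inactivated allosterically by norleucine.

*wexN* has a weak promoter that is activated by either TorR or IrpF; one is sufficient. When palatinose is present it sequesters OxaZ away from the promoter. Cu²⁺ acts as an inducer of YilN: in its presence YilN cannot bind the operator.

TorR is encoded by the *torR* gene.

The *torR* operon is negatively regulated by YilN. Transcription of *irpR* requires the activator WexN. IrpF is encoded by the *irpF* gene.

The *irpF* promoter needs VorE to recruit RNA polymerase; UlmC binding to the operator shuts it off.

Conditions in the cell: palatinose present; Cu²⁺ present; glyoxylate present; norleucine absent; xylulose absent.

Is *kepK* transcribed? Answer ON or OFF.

OFF

Norleucine is absent, so BexJ is active.
Palatinose is present, so OxaZ is inactive.
Cu²⁺ is present, so YilN is inactive.
With no repressor bound, *torR* is transcribed.
So TorR is produced and active.
Xylulose is absent, so VorE is inactive.
Glyoxylate is present, so UlmC is active.
With repressor UlmC bound, *irpF* is not transcribed.
So IrpF is not produced.
Activator TorR is present, so *wexN* is transcribed.
So WexN is produced and active.
No repressor is bound and WexN is active, so *irpR* is transcribed.
So IrpR is produced and active.
With repressor BexJ bound, *kepK* is not transcribed.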